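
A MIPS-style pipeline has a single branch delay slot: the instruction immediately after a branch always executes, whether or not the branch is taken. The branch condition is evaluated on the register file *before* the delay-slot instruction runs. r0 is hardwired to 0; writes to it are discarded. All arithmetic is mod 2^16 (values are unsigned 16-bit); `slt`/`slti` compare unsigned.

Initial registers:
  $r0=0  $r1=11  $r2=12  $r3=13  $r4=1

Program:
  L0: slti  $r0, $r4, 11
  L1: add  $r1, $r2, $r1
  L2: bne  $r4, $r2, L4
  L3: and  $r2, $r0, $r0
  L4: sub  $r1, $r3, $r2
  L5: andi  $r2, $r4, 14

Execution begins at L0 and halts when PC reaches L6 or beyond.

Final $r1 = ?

13

PC=0  slti  $r0, $r4, 11     | $r0=0 $r1=11 $r2=12 $r3=13 $r4=1
PC=1  add  $r1, $r2, $r1     | $r0=0 $r1=23 $r2=12 $r3=13 $r4=1
PC=2  bne  $r4, $r2, L4      | $r0=0 $r1=23 $r2=12 $r3=13 $r4=1  [TAKEN]
PC=3  and  $r2, $r0, $r0     | $r0=0 $r1=23 $r2=0 $r3=13 $r4=1
PC=4  sub  $r1, $r3, $r2     | $r0=0 $r1=13 $r2=0 $r3=13 $r4=1
PC=5  andi  $r2, $r4, 14     | $r0=0 $r1=13 $r2=0 $r3=13 $r4=1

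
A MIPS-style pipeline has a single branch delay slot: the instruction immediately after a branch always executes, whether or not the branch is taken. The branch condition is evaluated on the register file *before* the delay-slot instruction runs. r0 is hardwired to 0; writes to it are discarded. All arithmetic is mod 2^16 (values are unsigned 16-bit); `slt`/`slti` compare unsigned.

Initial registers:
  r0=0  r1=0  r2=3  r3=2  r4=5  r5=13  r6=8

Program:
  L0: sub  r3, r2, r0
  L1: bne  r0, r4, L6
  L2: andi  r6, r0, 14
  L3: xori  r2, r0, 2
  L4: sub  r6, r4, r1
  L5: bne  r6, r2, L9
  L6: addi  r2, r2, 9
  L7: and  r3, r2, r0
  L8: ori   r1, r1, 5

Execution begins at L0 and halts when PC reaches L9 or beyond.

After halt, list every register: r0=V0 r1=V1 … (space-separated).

r0=0 r1=5 r2=12 r3=0 r4=5 r5=13 r6=0

#0 sub  r3, r2, r0 ; 0/0/3/3/5/13/8
#1 bne  r0, r4, L6 ; 0/0/3/3/5/13/8 ; →target
#2 andi  r6, r0, 14 ; 0/0/3/3/5/13/0
#6 addi  r2, r2, 9 ; 0/0/12/3/5/13/0
#7 and  r3, r2, r0 ; 0/0/12/0/5/13/0
#8 ori   r1, r1, 5 ; 0/5/12/0/5/13/0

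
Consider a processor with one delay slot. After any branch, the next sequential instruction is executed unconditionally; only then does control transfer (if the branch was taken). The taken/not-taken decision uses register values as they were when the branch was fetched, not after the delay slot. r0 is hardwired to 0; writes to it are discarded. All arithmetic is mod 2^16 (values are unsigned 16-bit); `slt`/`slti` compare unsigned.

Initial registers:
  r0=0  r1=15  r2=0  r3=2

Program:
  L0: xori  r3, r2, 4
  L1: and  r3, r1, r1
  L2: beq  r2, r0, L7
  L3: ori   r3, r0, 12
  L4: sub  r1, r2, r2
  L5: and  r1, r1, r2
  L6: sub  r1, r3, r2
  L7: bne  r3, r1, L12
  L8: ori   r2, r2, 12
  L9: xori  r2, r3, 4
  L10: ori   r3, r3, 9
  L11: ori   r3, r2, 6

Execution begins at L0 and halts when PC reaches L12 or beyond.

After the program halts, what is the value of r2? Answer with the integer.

#0 xori  r3, r2, 4 ; 0/15/0/4
#1 and  r3, r1, r1 ; 0/15/0/15
#2 beq  r2, r0, L7 ; 0/15/0/15 ; →target
#3 ori   r3, r0, 12 ; 0/15/0/12
#7 bne  r3, r1, L12 ; 0/15/0/12 ; →target
#8 ori   r2, r2, 12 ; 0/15/12/12

12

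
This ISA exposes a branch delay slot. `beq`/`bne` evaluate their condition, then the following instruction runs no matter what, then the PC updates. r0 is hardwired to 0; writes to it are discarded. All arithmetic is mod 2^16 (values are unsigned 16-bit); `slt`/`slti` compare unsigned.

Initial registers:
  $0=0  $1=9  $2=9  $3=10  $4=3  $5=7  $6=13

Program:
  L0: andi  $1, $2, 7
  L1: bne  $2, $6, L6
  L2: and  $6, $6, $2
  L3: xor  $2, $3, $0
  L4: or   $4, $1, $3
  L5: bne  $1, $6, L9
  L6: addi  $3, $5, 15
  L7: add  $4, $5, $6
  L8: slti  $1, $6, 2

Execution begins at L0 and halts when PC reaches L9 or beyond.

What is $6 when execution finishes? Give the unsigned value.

[0] andi  $1, $2, 7  →  {$0:0, $1:1, $2:9, $3:10, $4:3, $5:7, $6:13}
[1] bne  $2, $6, L6  →  {$0:0, $1:1, $2:9, $3:10, $4:3, $5:7, $6:13}  ⟨branch taken⟩
[2] and  $6, $6, $2  →  {$0:0, $1:1, $2:9, $3:10, $4:3, $5:7, $6:9}
[6] addi  $3, $5, 15  →  {$0:0, $1:1, $2:9, $3:22, $4:3, $5:7, $6:9}
[7] add  $4, $5, $6  →  {$0:0, $1:1, $2:9, $3:22, $4:16, $5:7, $6:9}
[8] slti  $1, $6, 2  →  {$0:0, $1:0, $2:9, $3:22, $4:16, $5:7, $6:9}

9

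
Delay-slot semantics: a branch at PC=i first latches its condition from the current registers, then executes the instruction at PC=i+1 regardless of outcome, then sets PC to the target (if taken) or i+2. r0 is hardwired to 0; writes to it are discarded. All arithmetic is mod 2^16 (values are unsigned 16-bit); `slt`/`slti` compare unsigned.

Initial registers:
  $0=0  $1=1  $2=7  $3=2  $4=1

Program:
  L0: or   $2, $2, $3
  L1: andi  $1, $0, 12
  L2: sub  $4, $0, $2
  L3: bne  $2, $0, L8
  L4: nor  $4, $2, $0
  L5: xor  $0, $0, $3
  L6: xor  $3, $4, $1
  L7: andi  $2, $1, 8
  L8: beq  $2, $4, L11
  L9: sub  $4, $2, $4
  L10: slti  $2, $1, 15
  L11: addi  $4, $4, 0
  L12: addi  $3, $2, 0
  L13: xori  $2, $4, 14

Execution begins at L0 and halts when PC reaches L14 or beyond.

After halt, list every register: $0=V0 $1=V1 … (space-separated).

[0] or   $2, $2, $3  →  {$0:0, $1:1, $2:7, $3:2, $4:1}
[1] andi  $1, $0, 12  →  {$0:0, $1:0, $2:7, $3:2, $4:1}
[2] sub  $4, $0, $2  →  {$0:0, $1:0, $2:7, $3:2, $4:65529}
[3] bne  $2, $0, L8  →  {$0:0, $1:0, $2:7, $3:2, $4:65529}  ⟨branch taken⟩
[4] nor  $4, $2, $0  →  {$0:0, $1:0, $2:7, $3:2, $4:65528}
[8] beq  $2, $4, L11  →  {$0:0, $1:0, $2:7, $3:2, $4:65528}  ⟨branch fallthrough⟩
[9] sub  $4, $2, $4  →  {$0:0, $1:0, $2:7, $3:2, $4:15}
[10] slti  $2, $1, 15  →  {$0:0, $1:0, $2:1, $3:2, $4:15}
[11] addi  $4, $4, 0  →  {$0:0, $1:0, $2:1, $3:2, $4:15}
[12] addi  $3, $2, 0  →  {$0:0, $1:0, $2:1, $3:1, $4:15}
[13] xori  $2, $4, 14  →  {$0:0, $1:0, $2:1, $3:1, $4:15}

$0=0 $1=0 $2=1 $3=1 $4=15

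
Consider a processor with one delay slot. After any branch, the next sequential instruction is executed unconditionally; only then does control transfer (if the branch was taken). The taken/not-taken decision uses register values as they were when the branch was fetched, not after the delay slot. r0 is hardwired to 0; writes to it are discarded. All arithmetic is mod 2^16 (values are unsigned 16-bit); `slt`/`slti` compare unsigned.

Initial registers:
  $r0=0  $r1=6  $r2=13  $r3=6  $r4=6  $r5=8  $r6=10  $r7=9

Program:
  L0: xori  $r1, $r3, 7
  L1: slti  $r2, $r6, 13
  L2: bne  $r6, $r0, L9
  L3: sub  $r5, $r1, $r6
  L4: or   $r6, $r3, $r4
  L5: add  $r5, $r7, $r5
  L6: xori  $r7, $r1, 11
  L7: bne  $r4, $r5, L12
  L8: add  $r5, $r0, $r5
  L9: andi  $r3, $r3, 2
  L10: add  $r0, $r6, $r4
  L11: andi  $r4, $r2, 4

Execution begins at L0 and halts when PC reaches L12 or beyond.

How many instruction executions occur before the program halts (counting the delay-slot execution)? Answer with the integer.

7

  step pc=0: xori  $r1, $r3, 7  regs=(0,1,13,6,6,8,10,9)
  step pc=1: slti  $r2, $r6, 13  regs=(0,1,1,6,6,8,10,9)
  step pc=2: bne  $r6, $r0, L9  cond=T  regs=(0,1,1,6,6,8,10,9)
  step pc=3: sub  $r5, $r1, $r6  regs=(0,1,1,6,6,65527,10,9)
  step pc=9: andi  $r3, $r3, 2  regs=(0,1,1,2,6,65527,10,9)
  step pc=10: add  $r0, $r6, $r4  regs=(0,1,1,2,6,65527,10,9)
  step pc=11: andi  $r4, $r2, 4  regs=(0,1,1,2,0,65527,10,9)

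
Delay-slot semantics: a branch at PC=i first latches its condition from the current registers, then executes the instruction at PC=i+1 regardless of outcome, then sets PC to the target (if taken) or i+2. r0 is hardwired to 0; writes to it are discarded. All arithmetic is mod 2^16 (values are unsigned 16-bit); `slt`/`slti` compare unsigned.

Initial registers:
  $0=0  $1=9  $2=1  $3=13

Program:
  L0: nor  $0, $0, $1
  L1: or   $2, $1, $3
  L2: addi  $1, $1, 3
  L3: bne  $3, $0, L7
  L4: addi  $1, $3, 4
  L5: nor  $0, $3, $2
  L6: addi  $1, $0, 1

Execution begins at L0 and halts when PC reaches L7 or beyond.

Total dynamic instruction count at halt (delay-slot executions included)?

  step pc=0: nor  $0, $0, $1  regs=(0,9,1,13)
  step pc=1: or   $2, $1, $3  regs=(0,9,13,13)
  step pc=2: addi  $1, $1, 3  regs=(0,12,13,13)
  step pc=3: bne  $3, $0, L7  cond=T  regs=(0,12,13,13)
  step pc=4: addi  $1, $3, 4  regs=(0,17,13,13)

5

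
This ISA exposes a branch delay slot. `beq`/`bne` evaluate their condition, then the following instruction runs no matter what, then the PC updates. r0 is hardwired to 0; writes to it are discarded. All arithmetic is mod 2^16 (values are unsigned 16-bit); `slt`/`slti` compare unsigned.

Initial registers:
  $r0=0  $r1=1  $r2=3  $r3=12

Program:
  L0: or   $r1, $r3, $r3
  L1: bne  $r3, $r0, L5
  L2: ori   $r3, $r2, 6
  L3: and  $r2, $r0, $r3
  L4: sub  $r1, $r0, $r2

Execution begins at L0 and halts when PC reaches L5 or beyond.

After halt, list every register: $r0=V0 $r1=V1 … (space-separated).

$r0=0 $r1=12 $r2=3 $r3=7

  step pc=0: or   $r1, $r3, $r3  regs=(0,12,3,12)
  step pc=1: bne  $r3, $r0, L5  cond=T  regs=(0,12,3,12)
  step pc=2: ori   $r3, $r2, 6  regs=(0,12,3,7)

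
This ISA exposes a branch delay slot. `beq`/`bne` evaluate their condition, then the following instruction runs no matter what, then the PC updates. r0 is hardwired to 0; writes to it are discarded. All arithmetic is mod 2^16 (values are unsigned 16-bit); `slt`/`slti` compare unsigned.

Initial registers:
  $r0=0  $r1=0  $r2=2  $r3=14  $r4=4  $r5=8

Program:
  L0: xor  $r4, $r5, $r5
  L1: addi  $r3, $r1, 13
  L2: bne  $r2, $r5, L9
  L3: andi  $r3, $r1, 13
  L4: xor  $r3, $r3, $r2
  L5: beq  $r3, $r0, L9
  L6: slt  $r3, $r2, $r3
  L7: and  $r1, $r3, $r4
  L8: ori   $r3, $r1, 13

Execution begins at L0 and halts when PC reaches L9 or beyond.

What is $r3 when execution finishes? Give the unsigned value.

0

PC=0  xor  $r4, $r5, $r5     | $r0=0 $r1=0 $r2=2 $r3=14 $r4=0 $r5=8
PC=1  addi  $r3, $r1, 13     | $r0=0 $r1=0 $r2=2 $r3=13 $r4=0 $r5=8
PC=2  bne  $r2, $r5, L9      | $r0=0 $r1=0 $r2=2 $r3=13 $r4=0 $r5=8  [TAKEN]
PC=3  andi  $r3, $r1, 13     | $r0=0 $r1=0 $r2=2 $r3=0 $r4=0 $r5=8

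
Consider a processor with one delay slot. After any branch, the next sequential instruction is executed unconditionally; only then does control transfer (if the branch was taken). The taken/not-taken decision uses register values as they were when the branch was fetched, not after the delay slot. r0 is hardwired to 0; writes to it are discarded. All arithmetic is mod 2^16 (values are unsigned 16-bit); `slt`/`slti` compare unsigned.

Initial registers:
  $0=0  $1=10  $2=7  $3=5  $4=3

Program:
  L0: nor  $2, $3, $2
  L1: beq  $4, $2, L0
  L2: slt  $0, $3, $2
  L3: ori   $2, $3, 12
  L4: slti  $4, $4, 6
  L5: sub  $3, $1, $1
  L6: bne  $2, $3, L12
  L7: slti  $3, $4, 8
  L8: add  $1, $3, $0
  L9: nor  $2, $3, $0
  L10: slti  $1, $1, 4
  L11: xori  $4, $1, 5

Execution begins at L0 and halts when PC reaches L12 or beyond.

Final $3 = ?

1

[0] nor  $2, $3, $2  →  {$0:0, $1:10, $2:65528, $3:5, $4:3}
[1] beq  $4, $2, L0  →  {$0:0, $1:10, $2:65528, $3:5, $4:3}  ⟨branch fallthrough⟩
[2] slt  $0, $3, $2  →  {$0:0, $1:10, $2:65528, $3:5, $4:3}
[3] ori   $2, $3, 12  →  {$0:0, $1:10, $2:13, $3:5, $4:3}
[4] slti  $4, $4, 6  →  {$0:0, $1:10, $2:13, $3:5, $4:1}
[5] sub  $3, $1, $1  →  {$0:0, $1:10, $2:13, $3:0, $4:1}
[6] bne  $2, $3, L12  →  {$0:0, $1:10, $2:13, $3:0, $4:1}  ⟨branch taken⟩
[7] slti  $3, $4, 8  →  {$0:0, $1:10, $2:13, $3:1, $4:1}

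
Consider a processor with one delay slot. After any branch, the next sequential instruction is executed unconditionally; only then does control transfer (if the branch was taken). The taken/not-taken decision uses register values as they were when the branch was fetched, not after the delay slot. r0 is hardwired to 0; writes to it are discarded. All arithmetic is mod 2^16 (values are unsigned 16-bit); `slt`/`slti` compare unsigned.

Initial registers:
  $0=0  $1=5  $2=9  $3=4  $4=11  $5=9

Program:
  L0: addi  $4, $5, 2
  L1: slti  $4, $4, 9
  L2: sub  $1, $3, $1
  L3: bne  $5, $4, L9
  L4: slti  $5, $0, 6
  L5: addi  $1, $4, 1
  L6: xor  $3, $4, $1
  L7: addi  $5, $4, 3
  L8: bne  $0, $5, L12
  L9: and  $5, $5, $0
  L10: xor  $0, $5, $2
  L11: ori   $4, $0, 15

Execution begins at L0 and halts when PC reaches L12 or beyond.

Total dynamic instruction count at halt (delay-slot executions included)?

8

[0] addi  $4, $5, 2  →  {$0:0, $1:5, $2:9, $3:4, $4:11, $5:9}
[1] slti  $4, $4, 9  →  {$0:0, $1:5, $2:9, $3:4, $4:0, $5:9}
[2] sub  $1, $3, $1  →  {$0:0, $1:65535, $2:9, $3:4, $4:0, $5:9}
[3] bne  $5, $4, L9  →  {$0:0, $1:65535, $2:9, $3:4, $4:0, $5:9}  ⟨branch taken⟩
[4] slti  $5, $0, 6  →  {$0:0, $1:65535, $2:9, $3:4, $4:0, $5:1}
[9] and  $5, $5, $0  →  {$0:0, $1:65535, $2:9, $3:4, $4:0, $5:0}
[10] xor  $0, $5, $2  →  {$0:0, $1:65535, $2:9, $3:4, $4:0, $5:0}
[11] ori   $4, $0, 15  →  {$0:0, $1:65535, $2:9, $3:4, $4:15, $5:0}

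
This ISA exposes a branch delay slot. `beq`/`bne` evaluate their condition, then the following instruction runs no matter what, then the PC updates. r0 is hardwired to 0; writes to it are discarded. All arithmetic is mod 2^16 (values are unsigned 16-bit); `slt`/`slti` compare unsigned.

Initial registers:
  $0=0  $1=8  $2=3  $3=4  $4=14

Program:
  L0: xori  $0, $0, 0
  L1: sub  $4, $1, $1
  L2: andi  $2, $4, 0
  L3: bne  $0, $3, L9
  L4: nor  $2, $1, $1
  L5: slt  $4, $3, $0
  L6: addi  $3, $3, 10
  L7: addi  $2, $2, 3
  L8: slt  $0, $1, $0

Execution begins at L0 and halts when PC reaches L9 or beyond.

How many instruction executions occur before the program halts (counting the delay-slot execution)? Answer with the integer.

5

#0 xori  $0, $0, 0 ; 0/8/3/4/14
#1 sub  $4, $1, $1 ; 0/8/3/4/0
#2 andi  $2, $4, 0 ; 0/8/0/4/0
#3 bne  $0, $3, L9 ; 0/8/0/4/0 ; →target
#4 nor  $2, $1, $1 ; 0/8/65527/4/0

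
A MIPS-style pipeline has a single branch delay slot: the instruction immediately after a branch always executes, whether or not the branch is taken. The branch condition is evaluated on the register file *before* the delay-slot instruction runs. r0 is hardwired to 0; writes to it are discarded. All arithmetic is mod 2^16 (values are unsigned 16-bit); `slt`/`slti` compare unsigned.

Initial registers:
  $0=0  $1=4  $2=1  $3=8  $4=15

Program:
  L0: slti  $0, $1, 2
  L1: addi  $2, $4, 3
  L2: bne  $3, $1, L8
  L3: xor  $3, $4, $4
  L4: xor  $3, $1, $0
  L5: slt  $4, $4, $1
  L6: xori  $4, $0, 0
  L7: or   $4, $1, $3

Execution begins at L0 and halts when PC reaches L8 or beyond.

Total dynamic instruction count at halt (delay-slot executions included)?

4

PC=0  slti  $0, $1, 2        | $0=0 $1=4 $2=1 $3=8 $4=15
PC=1  addi  $2, $4, 3        | $0=0 $1=4 $2=18 $3=8 $4=15
PC=2  bne  $3, $1, L8        | $0=0 $1=4 $2=18 $3=8 $4=15  [TAKEN]
PC=3  xor  $3, $4, $4        | $0=0 $1=4 $2=18 $3=0 $4=15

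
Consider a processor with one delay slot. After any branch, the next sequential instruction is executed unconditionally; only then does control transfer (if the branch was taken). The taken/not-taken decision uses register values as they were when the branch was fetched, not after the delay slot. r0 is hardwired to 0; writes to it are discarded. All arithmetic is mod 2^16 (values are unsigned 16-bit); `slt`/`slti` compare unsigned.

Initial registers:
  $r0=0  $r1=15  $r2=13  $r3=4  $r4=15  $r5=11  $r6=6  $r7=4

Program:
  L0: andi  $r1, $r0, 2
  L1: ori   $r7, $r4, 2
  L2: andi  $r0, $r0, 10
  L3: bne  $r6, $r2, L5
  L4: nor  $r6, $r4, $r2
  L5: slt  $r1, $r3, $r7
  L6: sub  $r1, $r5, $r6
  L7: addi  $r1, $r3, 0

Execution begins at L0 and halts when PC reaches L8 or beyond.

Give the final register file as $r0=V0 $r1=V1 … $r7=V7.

[0] andi  $r1, $r0, 2  →  {$r0:0, $r1:0, $r2:13, $r3:4, $r4:15, $r5:11, $r6:6, $r7:4}
[1] ori   $r7, $r4, 2  →  {$r0:0, $r1:0, $r2:13, $r3:4, $r4:15, $r5:11, $r6:6, $r7:15}
[2] andi  $r0, $r0, 10  →  {$r0:0, $r1:0, $r2:13, $r3:4, $r4:15, $r5:11, $r6:6, $r7:15}
[3] bne  $r6, $r2, L5  →  {$r0:0, $r1:0, $r2:13, $r3:4, $r4:15, $r5:11, $r6:6, $r7:15}  ⟨branch taken⟩
[4] nor  $r6, $r4, $r2  →  {$r0:0, $r1:0, $r2:13, $r3:4, $r4:15, $r5:11, $r6:65520, $r7:15}
[5] slt  $r1, $r3, $r7  →  {$r0:0, $r1:1, $r2:13, $r3:4, $r4:15, $r5:11, $r6:65520, $r7:15}
[6] sub  $r1, $r5, $r6  →  {$r0:0, $r1:27, $r2:13, $r3:4, $r4:15, $r5:11, $r6:65520, $r7:15}
[7] addi  $r1, $r3, 0  →  {$r0:0, $r1:4, $r2:13, $r3:4, $r4:15, $r5:11, $r6:65520, $r7:15}

$r0=0 $r1=4 $r2=13 $r3=4 $r4=15 $r5=11 $r6=65520 $r7=15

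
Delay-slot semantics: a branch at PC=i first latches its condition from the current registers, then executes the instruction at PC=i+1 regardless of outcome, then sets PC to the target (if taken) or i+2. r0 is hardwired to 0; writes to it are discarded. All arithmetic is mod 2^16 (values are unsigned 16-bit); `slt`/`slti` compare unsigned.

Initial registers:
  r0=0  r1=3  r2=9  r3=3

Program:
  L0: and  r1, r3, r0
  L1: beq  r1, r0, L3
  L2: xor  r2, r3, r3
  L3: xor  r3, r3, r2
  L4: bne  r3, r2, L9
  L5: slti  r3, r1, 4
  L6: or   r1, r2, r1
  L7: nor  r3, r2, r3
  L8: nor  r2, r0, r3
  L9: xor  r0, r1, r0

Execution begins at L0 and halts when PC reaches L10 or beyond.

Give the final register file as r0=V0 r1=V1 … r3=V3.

r0=0 r1=0 r2=0 r3=1

[0] and  r1, r3, r0  →  {r0:0, r1:0, r2:9, r3:3}
[1] beq  r1, r0, L3  →  {r0:0, r1:0, r2:9, r3:3}  ⟨branch taken⟩
[2] xor  r2, r3, r3  →  {r0:0, r1:0, r2:0, r3:3}
[3] xor  r3, r3, r2  →  {r0:0, r1:0, r2:0, r3:3}
[4] bne  r3, r2, L9  →  {r0:0, r1:0, r2:0, r3:3}  ⟨branch taken⟩
[5] slti  r3, r1, 4  →  {r0:0, r1:0, r2:0, r3:1}
[9] xor  r0, r1, r0  →  {r0:0, r1:0, r2:0, r3:1}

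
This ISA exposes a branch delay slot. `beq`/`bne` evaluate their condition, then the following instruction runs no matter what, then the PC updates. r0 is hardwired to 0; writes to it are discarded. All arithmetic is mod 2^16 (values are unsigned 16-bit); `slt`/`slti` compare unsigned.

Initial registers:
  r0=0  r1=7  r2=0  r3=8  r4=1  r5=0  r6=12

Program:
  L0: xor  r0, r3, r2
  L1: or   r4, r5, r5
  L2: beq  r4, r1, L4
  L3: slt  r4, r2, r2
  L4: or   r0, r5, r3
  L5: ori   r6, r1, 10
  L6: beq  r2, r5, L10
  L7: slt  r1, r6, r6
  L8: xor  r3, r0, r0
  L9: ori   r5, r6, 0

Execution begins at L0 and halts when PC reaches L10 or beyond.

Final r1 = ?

[0] xor  r0, r3, r2  →  {r0:0, r1:7, r2:0, r3:8, r4:1, r5:0, r6:12}
[1] or   r4, r5, r5  →  {r0:0, r1:7, r2:0, r3:8, r4:0, r5:0, r6:12}
[2] beq  r4, r1, L4  →  {r0:0, r1:7, r2:0, r3:8, r4:0, r5:0, r6:12}  ⟨branch fallthrough⟩
[3] slt  r4, r2, r2  →  {r0:0, r1:7, r2:0, r3:8, r4:0, r5:0, r6:12}
[4] or   r0, r5, r3  →  {r0:0, r1:7, r2:0, r3:8, r4:0, r5:0, r6:12}
[5] ori   r6, r1, 10  →  {r0:0, r1:7, r2:0, r3:8, r4:0, r5:0, r6:15}
[6] beq  r2, r5, L10  →  {r0:0, r1:7, r2:0, r3:8, r4:0, r5:0, r6:15}  ⟨branch taken⟩
[7] slt  r1, r6, r6  →  {r0:0, r1:0, r2:0, r3:8, r4:0, r5:0, r6:15}

0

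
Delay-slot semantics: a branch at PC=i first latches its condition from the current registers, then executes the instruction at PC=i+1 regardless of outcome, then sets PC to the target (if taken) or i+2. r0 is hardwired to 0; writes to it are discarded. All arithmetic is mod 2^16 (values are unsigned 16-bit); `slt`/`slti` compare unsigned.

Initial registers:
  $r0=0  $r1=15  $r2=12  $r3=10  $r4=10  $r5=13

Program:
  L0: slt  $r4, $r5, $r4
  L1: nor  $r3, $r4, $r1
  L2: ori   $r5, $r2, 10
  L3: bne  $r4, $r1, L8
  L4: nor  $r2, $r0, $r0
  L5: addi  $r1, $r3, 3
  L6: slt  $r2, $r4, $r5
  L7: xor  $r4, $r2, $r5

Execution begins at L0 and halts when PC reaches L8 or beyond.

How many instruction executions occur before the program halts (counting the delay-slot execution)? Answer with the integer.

5

PC=0  slt  $r4, $r5, $r4     | $r0=0 $r1=15 $r2=12 $r3=10 $r4=0 $r5=13
PC=1  nor  $r3, $r4, $r1     | $r0=0 $r1=15 $r2=12 $r3=65520 $r4=0 $r5=13
PC=2  ori   $r5, $r2, 10     | $r0=0 $r1=15 $r2=12 $r3=65520 $r4=0 $r5=14
PC=3  bne  $r4, $r1, L8      | $r0=0 $r1=15 $r2=12 $r3=65520 $r4=0 $r5=14  [TAKEN]
PC=4  nor  $r2, $r0, $r0     | $r0=0 $r1=15 $r2=65535 $r3=65520 $r4=0 $r5=14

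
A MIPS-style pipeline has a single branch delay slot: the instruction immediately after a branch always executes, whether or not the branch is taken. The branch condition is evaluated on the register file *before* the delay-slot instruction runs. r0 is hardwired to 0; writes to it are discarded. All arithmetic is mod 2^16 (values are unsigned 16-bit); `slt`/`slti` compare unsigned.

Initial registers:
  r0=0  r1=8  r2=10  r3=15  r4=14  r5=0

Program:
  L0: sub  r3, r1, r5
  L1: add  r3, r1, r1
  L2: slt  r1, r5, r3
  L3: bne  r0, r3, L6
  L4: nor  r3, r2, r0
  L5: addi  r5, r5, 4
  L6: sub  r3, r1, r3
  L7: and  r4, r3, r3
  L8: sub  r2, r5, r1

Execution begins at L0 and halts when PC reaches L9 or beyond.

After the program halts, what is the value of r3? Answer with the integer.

12

[0] sub  r3, r1, r5  →  {r0:0, r1:8, r2:10, r3:8, r4:14, r5:0}
[1] add  r3, r1, r1  →  {r0:0, r1:8, r2:10, r3:16, r4:14, r5:0}
[2] slt  r1, r5, r3  →  {r0:0, r1:1, r2:10, r3:16, r4:14, r5:0}
[3] bne  r0, r3, L6  →  {r0:0, r1:1, r2:10, r3:16, r4:14, r5:0}  ⟨branch taken⟩
[4] nor  r3, r2, r0  →  {r0:0, r1:1, r2:10, r3:65525, r4:14, r5:0}
[6] sub  r3, r1, r3  →  {r0:0, r1:1, r2:10, r3:12, r4:14, r5:0}
[7] and  r4, r3, r3  →  {r0:0, r1:1, r2:10, r3:12, r4:12, r5:0}
[8] sub  r2, r5, r1  →  {r0:0, r1:1, r2:65535, r3:12, r4:12, r5:0}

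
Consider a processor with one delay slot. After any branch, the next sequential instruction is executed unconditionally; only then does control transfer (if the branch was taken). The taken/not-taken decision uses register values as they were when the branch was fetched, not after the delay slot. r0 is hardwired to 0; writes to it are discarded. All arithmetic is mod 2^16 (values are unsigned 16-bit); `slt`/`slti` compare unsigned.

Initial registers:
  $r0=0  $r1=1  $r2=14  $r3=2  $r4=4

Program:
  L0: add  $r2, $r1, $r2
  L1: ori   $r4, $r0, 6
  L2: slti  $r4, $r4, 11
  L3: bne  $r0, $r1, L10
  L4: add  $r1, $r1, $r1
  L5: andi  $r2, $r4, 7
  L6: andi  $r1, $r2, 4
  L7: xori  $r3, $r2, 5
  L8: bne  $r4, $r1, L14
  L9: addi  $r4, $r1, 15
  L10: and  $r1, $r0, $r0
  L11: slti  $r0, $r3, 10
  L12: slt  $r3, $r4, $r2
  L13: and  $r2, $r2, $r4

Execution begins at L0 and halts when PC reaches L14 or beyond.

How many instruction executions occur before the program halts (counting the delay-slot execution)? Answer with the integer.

#0 add  $r2, $r1, $r2 ; 0/1/15/2/4
#1 ori   $r4, $r0, 6 ; 0/1/15/2/6
#2 slti  $r4, $r4, 11 ; 0/1/15/2/1
#3 bne  $r0, $r1, L10 ; 0/1/15/2/1 ; →target
#4 add  $r1, $r1, $r1 ; 0/2/15/2/1
#10 and  $r1, $r0, $r0 ; 0/0/15/2/1
#11 slti  $r0, $r3, 10 ; 0/0/15/2/1
#12 slt  $r3, $r4, $r2 ; 0/0/15/1/1
#13 and  $r2, $r2, $r4 ; 0/0/1/1/1

9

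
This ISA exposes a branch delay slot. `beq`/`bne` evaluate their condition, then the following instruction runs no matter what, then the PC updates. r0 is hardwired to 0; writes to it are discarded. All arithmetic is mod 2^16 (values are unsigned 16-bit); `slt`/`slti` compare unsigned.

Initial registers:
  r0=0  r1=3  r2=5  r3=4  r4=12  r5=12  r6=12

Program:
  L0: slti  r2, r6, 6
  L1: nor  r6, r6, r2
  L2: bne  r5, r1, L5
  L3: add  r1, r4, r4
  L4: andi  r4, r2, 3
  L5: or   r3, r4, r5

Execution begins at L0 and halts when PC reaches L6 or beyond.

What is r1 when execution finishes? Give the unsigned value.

24

[0] slti  r2, r6, 6  →  {r0:0, r1:3, r2:0, r3:4, r4:12, r5:12, r6:12}
[1] nor  r6, r6, r2  →  {r0:0, r1:3, r2:0, r3:4, r4:12, r5:12, r6:65523}
[2] bne  r5, r1, L5  →  {r0:0, r1:3, r2:0, r3:4, r4:12, r5:12, r6:65523}  ⟨branch taken⟩
[3] add  r1, r4, r4  →  {r0:0, r1:24, r2:0, r3:4, r4:12, r5:12, r6:65523}
[5] or   r3, r4, r5  →  {r0:0, r1:24, r2:0, r3:12, r4:12, r5:12, r6:65523}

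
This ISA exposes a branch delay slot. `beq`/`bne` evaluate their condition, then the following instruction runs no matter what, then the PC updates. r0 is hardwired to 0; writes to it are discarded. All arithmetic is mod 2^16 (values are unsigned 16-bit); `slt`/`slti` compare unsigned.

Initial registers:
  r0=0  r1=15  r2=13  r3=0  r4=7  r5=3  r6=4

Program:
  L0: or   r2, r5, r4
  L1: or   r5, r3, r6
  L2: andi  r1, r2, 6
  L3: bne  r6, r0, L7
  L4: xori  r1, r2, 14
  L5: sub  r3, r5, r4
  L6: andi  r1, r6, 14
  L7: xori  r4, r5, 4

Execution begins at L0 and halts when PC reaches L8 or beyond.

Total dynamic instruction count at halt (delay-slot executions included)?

6

#0 or   r2, r5, r4 ; 0/15/7/0/7/3/4
#1 or   r5, r3, r6 ; 0/15/7/0/7/4/4
#2 andi  r1, r2, 6 ; 0/6/7/0/7/4/4
#3 bne  r6, r0, L7 ; 0/6/7/0/7/4/4 ; →target
#4 xori  r1, r2, 14 ; 0/9/7/0/7/4/4
#7 xori  r4, r5, 4 ; 0/9/7/0/0/4/4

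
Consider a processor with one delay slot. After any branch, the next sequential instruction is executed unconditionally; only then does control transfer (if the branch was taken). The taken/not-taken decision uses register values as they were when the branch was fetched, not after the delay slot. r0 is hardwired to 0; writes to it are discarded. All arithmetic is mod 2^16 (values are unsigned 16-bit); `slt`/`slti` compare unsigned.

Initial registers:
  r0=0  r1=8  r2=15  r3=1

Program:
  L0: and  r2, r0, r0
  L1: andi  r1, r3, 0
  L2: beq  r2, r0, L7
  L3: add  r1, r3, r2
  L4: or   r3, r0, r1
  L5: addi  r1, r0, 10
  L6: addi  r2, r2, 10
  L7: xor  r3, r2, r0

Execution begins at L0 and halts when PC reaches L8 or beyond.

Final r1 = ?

  step pc=0: and  r2, r0, r0  regs=(0,8,0,1)
  step pc=1: andi  r1, r3, 0  regs=(0,0,0,1)
  step pc=2: beq  r2, r0, L7  cond=T  regs=(0,0,0,1)
  step pc=3: add  r1, r3, r2  regs=(0,1,0,1)
  step pc=7: xor  r3, r2, r0  regs=(0,1,0,0)

1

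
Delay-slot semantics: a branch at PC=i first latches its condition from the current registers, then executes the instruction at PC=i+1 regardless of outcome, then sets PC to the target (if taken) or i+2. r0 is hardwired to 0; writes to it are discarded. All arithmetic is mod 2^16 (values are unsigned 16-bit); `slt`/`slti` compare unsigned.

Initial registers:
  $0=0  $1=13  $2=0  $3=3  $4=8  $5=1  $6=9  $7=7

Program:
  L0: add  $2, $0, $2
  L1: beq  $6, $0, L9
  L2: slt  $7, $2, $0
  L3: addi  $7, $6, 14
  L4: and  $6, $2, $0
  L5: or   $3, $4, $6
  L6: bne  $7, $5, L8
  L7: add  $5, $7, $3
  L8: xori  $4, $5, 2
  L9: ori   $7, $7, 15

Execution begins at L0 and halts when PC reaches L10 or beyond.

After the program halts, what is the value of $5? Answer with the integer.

[0] add  $2, $0, $2  →  {$0:0, $1:13, $2:0, $3:3, $4:8, $5:1, $6:9, $7:7}
[1] beq  $6, $0, L9  →  {$0:0, $1:13, $2:0, $3:3, $4:8, $5:1, $6:9, $7:7}  ⟨branch fallthrough⟩
[2] slt  $7, $2, $0  →  {$0:0, $1:13, $2:0, $3:3, $4:8, $5:1, $6:9, $7:0}
[3] addi  $7, $6, 14  →  {$0:0, $1:13, $2:0, $3:3, $4:8, $5:1, $6:9, $7:23}
[4] and  $6, $2, $0  →  {$0:0, $1:13, $2:0, $3:3, $4:8, $5:1, $6:0, $7:23}
[5] or   $3, $4, $6  →  {$0:0, $1:13, $2:0, $3:8, $4:8, $5:1, $6:0, $7:23}
[6] bne  $7, $5, L8  →  {$0:0, $1:13, $2:0, $3:8, $4:8, $5:1, $6:0, $7:23}  ⟨branch taken⟩
[7] add  $5, $7, $3  →  {$0:0, $1:13, $2:0, $3:8, $4:8, $5:31, $6:0, $7:23}
[8] xori  $4, $5, 2  →  {$0:0, $1:13, $2:0, $3:8, $4:29, $5:31, $6:0, $7:23}
[9] ori   $7, $7, 15  →  {$0:0, $1:13, $2:0, $3:8, $4:29, $5:31, $6:0, $7:31}

31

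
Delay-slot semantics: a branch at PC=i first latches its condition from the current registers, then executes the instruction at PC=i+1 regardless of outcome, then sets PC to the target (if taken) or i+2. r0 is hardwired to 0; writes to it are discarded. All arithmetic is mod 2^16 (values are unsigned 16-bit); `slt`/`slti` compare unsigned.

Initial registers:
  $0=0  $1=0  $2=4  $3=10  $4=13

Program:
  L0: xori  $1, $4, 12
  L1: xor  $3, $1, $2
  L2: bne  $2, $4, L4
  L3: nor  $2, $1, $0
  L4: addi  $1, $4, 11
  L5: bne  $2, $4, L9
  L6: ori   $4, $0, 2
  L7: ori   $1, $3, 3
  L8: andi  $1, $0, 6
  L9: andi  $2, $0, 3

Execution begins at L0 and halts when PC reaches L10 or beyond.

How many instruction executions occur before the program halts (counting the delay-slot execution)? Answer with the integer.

8

PC=0  xori  $1, $4, 12       | $0=0 $1=1 $2=4 $3=10 $4=13
PC=1  xor  $3, $1, $2        | $0=0 $1=1 $2=4 $3=5 $4=13
PC=2  bne  $2, $4, L4        | $0=0 $1=1 $2=4 $3=5 $4=13  [TAKEN]
PC=3  nor  $2, $1, $0        | $0=0 $1=1 $2=65534 $3=5 $4=13
PC=4  addi  $1, $4, 11       | $0=0 $1=24 $2=65534 $3=5 $4=13
PC=5  bne  $2, $4, L9        | $0=0 $1=24 $2=65534 $3=5 $4=13  [TAKEN]
PC=6  ori   $4, $0, 2        | $0=0 $1=24 $2=65534 $3=5 $4=2
PC=9  andi  $2, $0, 3        | $0=0 $1=24 $2=0 $3=5 $4=2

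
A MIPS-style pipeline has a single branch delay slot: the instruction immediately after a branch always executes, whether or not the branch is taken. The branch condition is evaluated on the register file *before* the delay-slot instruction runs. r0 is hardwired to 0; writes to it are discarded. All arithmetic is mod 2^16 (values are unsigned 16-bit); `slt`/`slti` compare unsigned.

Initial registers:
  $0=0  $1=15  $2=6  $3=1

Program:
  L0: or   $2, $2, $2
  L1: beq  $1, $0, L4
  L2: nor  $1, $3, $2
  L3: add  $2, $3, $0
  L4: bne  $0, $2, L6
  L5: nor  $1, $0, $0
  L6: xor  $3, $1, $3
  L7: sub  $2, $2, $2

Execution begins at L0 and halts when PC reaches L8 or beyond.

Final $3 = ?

65534

PC=0  or   $2, $2, $2        | $0=0 $1=15 $2=6 $3=1
PC=1  beq  $1, $0, L4        | $0=0 $1=15 $2=6 $3=1  [not taken]
PC=2  nor  $1, $3, $2        | $0=0 $1=65528 $2=6 $3=1
PC=3  add  $2, $3, $0        | $0=0 $1=65528 $2=1 $3=1
PC=4  bne  $0, $2, L6        | $0=0 $1=65528 $2=1 $3=1  [TAKEN]
PC=5  nor  $1, $0, $0        | $0=0 $1=65535 $2=1 $3=1
PC=6  xor  $3, $1, $3        | $0=0 $1=65535 $2=1 $3=65534
PC=7  sub  $2, $2, $2        | $0=0 $1=65535 $2=0 $3=65534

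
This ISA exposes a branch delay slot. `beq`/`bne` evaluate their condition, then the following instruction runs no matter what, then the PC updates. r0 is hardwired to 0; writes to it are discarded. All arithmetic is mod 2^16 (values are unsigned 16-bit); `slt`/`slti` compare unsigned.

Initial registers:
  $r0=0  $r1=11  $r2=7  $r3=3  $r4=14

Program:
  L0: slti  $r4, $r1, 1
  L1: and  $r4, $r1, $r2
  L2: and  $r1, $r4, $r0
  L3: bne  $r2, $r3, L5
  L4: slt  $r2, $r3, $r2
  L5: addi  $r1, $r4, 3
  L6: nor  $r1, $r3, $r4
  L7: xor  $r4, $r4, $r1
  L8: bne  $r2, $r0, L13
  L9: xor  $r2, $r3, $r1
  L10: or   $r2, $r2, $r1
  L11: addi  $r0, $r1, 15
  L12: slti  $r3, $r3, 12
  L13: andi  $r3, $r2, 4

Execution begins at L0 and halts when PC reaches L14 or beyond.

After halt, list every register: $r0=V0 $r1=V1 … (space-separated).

$r0=0 $r1=65532 $r2=65535 $r3=4 $r4=65535

#0 slti  $r4, $r1, 1 ; 0/11/7/3/0
#1 and  $r4, $r1, $r2 ; 0/11/7/3/3
#2 and  $r1, $r4, $r0 ; 0/0/7/3/3
#3 bne  $r2, $r3, L5 ; 0/0/7/3/3 ; →target
#4 slt  $r2, $r3, $r2 ; 0/0/1/3/3
#5 addi  $r1, $r4, 3 ; 0/6/1/3/3
#6 nor  $r1, $r3, $r4 ; 0/65532/1/3/3
#7 xor  $r4, $r4, $r1 ; 0/65532/1/3/65535
#8 bne  $r2, $r0, L13 ; 0/65532/1/3/65535 ; →target
#9 xor  $r2, $r3, $r1 ; 0/65532/65535/3/65535
#13 andi  $r3, $r2, 4 ; 0/65532/65535/4/65535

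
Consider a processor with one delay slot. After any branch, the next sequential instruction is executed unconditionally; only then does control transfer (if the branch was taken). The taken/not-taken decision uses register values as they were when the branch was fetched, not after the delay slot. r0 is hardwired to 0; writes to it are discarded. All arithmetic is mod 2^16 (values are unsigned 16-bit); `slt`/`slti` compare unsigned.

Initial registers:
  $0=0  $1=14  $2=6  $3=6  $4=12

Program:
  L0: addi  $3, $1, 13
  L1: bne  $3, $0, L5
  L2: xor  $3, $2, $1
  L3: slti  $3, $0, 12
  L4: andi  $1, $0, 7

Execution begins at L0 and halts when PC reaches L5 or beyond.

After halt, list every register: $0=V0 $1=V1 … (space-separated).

$0=0 $1=14 $2=6 $3=8 $4=12

[0] addi  $3, $1, 13  →  {$0:0, $1:14, $2:6, $3:27, $4:12}
[1] bne  $3, $0, L5  →  {$0:0, $1:14, $2:6, $3:27, $4:12}  ⟨branch taken⟩
[2] xor  $3, $2, $1  →  {$0:0, $1:14, $2:6, $3:8, $4:12}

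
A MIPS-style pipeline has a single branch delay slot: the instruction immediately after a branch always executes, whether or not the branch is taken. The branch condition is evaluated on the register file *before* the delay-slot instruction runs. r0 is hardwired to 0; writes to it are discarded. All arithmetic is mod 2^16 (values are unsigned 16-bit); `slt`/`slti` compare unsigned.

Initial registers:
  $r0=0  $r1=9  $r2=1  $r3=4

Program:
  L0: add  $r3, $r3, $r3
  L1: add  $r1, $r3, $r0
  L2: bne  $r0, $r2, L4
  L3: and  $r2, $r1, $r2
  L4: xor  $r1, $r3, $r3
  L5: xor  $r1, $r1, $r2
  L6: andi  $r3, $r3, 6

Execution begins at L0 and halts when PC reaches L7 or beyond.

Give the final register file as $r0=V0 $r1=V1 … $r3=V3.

[0] add  $r3, $r3, $r3  →  {$r0:0, $r1:9, $r2:1, $r3:8}
[1] add  $r1, $r3, $r0  →  {$r0:0, $r1:8, $r2:1, $r3:8}
[2] bne  $r0, $r2, L4  →  {$r0:0, $r1:8, $r2:1, $r3:8}  ⟨branch taken⟩
[3] and  $r2, $r1, $r2  →  {$r0:0, $r1:8, $r2:0, $r3:8}
[4] xor  $r1, $r3, $r3  →  {$r0:0, $r1:0, $r2:0, $r3:8}
[5] xor  $r1, $r1, $r2  →  {$r0:0, $r1:0, $r2:0, $r3:8}
[6] andi  $r3, $r3, 6  →  {$r0:0, $r1:0, $r2:0, $r3:0}

$r0=0 $r1=0 $r2=0 $r3=0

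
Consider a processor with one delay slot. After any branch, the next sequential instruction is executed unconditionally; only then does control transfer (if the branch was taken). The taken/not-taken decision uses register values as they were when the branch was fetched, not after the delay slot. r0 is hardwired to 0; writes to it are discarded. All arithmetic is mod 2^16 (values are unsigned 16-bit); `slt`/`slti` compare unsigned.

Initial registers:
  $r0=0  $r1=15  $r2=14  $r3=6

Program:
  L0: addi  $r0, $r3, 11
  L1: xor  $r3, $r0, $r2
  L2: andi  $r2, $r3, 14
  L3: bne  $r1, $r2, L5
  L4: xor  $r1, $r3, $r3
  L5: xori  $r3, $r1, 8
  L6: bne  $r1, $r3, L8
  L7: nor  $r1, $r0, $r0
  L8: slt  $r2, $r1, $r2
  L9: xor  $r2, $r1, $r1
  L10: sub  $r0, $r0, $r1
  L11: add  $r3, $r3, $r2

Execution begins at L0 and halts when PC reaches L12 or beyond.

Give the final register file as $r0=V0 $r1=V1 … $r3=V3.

  step pc=0: addi  $r0, $r3, 11  regs=(0,15,14,6)
  step pc=1: xor  $r3, $r0, $r2  regs=(0,15,14,14)
  step pc=2: andi  $r2, $r3, 14  regs=(0,15,14,14)
  step pc=3: bne  $r1, $r2, L5  cond=T  regs=(0,15,14,14)
  step pc=4: xor  $r1, $r3, $r3  regs=(0,0,14,14)
  step pc=5: xori  $r3, $r1, 8  regs=(0,0,14,8)
  step pc=6: bne  $r1, $r3, L8  cond=T  regs=(0,0,14,8)
  step pc=7: nor  $r1, $r0, $r0  regs=(0,65535,14,8)
  step pc=8: slt  $r2, $r1, $r2  regs=(0,65535,0,8)
  step pc=9: xor  $r2, $r1, $r1  regs=(0,65535,0,8)
  step pc=10: sub  $r0, $r0, $r1  regs=(0,65535,0,8)
  step pc=11: add  $r3, $r3, $r2  regs=(0,65535,0,8)

$r0=0 $r1=65535 $r2=0 $r3=8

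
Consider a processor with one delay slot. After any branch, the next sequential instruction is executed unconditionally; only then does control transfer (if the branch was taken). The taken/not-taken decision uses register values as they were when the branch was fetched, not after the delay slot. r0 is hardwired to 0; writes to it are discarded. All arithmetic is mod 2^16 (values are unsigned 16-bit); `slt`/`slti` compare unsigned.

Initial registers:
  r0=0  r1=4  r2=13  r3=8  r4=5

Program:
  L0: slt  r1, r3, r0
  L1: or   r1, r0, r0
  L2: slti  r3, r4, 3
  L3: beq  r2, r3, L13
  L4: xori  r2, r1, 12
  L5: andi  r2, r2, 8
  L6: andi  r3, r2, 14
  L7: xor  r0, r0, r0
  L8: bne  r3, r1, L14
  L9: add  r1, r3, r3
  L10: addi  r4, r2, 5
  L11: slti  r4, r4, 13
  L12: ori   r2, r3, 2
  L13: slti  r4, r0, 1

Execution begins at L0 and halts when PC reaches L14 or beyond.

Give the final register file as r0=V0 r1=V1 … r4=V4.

  step pc=0: slt  r1, r3, r0  regs=(0,0,13,8,5)
  step pc=1: or   r1, r0, r0  regs=(0,0,13,8,5)
  step pc=2: slti  r3, r4, 3  regs=(0,0,13,0,5)
  step pc=3: beq  r2, r3, L13  cond=F  regs=(0,0,13,0,5)
  step pc=4: xori  r2, r1, 12  regs=(0,0,12,0,5)
  step pc=5: andi  r2, r2, 8  regs=(0,0,8,0,5)
  step pc=6: andi  r3, r2, 14  regs=(0,0,8,8,5)
  step pc=7: xor  r0, r0, r0  regs=(0,0,8,8,5)
  step pc=8: bne  r3, r1, L14  cond=T  regs=(0,0,8,8,5)
  step pc=9: add  r1, r3, r3  regs=(0,16,8,8,5)

r0=0 r1=16 r2=8 r3=8 r4=5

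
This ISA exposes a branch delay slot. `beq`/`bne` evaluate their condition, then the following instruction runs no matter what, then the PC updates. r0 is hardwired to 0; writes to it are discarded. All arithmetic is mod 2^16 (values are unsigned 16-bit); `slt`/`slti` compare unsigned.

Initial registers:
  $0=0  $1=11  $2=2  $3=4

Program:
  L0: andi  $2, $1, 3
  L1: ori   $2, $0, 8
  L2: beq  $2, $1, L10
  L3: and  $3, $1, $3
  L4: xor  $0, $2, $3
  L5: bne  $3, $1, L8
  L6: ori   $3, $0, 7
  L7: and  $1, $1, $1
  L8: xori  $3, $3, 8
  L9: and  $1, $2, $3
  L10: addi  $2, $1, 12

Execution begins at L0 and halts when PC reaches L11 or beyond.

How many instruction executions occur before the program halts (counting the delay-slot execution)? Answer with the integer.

10

PC=0  andi  $2, $1, 3        | $0=0 $1=11 $2=3 $3=4
PC=1  ori   $2, $0, 8        | $0=0 $1=11 $2=8 $3=4
PC=2  beq  $2, $1, L10       | $0=0 $1=11 $2=8 $3=4  [not taken]
PC=3  and  $3, $1, $3        | $0=0 $1=11 $2=8 $3=0
PC=4  xor  $0, $2, $3        | $0=0 $1=11 $2=8 $3=0
PC=5  bne  $3, $1, L8        | $0=0 $1=11 $2=8 $3=0  [TAKEN]
PC=6  ori   $3, $0, 7        | $0=0 $1=11 $2=8 $3=7
PC=8  xori  $3, $3, 8        | $0=0 $1=11 $2=8 $3=15
PC=9  and  $1, $2, $3        | $0=0 $1=8 $2=8 $3=15
PC=10 addi  $2, $1, 12       | $0=0 $1=8 $2=20 $3=15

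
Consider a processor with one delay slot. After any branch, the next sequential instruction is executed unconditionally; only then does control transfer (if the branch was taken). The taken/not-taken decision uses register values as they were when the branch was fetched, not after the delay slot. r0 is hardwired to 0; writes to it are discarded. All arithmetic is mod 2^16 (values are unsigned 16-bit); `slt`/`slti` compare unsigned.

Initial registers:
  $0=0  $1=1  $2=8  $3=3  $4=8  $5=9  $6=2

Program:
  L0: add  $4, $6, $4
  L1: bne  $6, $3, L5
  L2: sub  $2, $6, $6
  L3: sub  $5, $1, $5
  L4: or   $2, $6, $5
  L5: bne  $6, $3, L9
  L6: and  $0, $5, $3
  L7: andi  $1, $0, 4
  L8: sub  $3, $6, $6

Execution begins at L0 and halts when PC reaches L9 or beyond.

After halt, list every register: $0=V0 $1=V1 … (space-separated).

[0] add  $4, $6, $4  →  {$0:0, $1:1, $2:8, $3:3, $4:10, $5:9, $6:2}
[1] bne  $6, $3, L5  →  {$0:0, $1:1, $2:8, $3:3, $4:10, $5:9, $6:2}  ⟨branch taken⟩
[2] sub  $2, $6, $6  →  {$0:0, $1:1, $2:0, $3:3, $4:10, $5:9, $6:2}
[5] bne  $6, $3, L9  →  {$0:0, $1:1, $2:0, $3:3, $4:10, $5:9, $6:2}  ⟨branch taken⟩
[6] and  $0, $5, $3  →  {$0:0, $1:1, $2:0, $3:3, $4:10, $5:9, $6:2}

$0=0 $1=1 $2=0 $3=3 $4=10 $5=9 $6=2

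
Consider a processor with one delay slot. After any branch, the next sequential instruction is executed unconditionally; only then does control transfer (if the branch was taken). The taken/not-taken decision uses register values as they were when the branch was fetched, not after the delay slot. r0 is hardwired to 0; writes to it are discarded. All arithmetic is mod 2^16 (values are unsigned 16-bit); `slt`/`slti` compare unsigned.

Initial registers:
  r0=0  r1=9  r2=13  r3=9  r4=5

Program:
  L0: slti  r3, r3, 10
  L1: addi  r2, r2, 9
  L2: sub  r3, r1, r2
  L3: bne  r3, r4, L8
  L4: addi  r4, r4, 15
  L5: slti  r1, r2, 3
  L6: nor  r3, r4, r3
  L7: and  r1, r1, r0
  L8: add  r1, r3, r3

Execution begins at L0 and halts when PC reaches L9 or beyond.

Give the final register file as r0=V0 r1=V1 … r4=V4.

r0=0 r1=65510 r2=22 r3=65523 r4=20

  step pc=0: slti  r3, r3, 10  regs=(0,9,13,1,5)
  step pc=1: addi  r2, r2, 9  regs=(0,9,22,1,5)
  step pc=2: sub  r3, r1, r2  regs=(0,9,22,65523,5)
  step pc=3: bne  r3, r4, L8  cond=T  regs=(0,9,22,65523,5)
  step pc=4: addi  r4, r4, 15  regs=(0,9,22,65523,20)
  step pc=8: add  r1, r3, r3  regs=(0,65510,22,65523,20)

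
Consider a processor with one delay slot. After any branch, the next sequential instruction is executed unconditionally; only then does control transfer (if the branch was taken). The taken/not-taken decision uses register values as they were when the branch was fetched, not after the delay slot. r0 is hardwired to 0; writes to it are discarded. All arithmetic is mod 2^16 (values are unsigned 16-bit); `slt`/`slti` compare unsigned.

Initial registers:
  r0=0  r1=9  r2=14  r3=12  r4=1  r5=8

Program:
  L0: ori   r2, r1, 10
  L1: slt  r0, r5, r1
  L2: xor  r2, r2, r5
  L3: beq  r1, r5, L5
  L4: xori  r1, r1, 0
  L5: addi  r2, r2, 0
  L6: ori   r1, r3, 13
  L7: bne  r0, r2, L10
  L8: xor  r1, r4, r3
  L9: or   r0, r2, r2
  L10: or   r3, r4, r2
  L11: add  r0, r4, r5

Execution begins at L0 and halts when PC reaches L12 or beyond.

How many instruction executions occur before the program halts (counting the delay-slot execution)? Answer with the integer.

  step pc=0: ori   r2, r1, 10  regs=(0,9,11,12,1,8)
  step pc=1: slt  r0, r5, r1  regs=(0,9,11,12,1,8)
  step pc=2: xor  r2, r2, r5  regs=(0,9,3,12,1,8)
  step pc=3: beq  r1, r5, L5  cond=F  regs=(0,9,3,12,1,8)
  step pc=4: xori  r1, r1, 0  regs=(0,9,3,12,1,8)
  step pc=5: addi  r2, r2, 0  regs=(0,9,3,12,1,8)
  step pc=6: ori   r1, r3, 13  regs=(0,13,3,12,1,8)
  step pc=7: bne  r0, r2, L10  cond=T  regs=(0,13,3,12,1,8)
  step pc=8: xor  r1, r4, r3  regs=(0,13,3,12,1,8)
  step pc=10: or   r3, r4, r2  regs=(0,13,3,3,1,8)
  step pc=11: add  r0, r4, r5  regs=(0,13,3,3,1,8)

11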